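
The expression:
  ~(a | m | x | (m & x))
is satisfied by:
  {x: False, a: False, m: False}


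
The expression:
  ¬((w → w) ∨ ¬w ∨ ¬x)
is never true.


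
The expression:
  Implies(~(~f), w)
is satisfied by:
  {w: True, f: False}
  {f: False, w: False}
  {f: True, w: True}


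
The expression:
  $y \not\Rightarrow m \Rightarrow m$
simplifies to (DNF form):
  $m \vee \neg y$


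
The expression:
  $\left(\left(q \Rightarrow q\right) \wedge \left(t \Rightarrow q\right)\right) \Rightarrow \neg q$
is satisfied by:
  {q: False}


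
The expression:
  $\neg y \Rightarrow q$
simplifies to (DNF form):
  $q \vee y$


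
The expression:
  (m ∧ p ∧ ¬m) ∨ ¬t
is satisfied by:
  {t: False}


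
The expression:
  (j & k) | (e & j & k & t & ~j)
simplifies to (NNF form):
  j & k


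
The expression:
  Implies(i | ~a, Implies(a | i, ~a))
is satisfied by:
  {a: False, i: False}
  {i: True, a: False}
  {a: True, i: False}


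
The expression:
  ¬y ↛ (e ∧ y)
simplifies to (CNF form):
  ¬y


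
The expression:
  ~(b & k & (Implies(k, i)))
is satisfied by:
  {k: False, b: False, i: False}
  {i: True, k: False, b: False}
  {b: True, k: False, i: False}
  {i: True, b: True, k: False}
  {k: True, i: False, b: False}
  {i: True, k: True, b: False}
  {b: True, k: True, i: False}


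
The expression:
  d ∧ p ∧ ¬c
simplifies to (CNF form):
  d ∧ p ∧ ¬c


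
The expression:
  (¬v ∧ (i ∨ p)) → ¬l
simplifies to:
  v ∨ (¬i ∧ ¬p) ∨ ¬l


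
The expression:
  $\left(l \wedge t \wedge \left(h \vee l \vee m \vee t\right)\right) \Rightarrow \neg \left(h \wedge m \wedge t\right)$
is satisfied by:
  {l: False, m: False, t: False, h: False}
  {h: True, l: False, m: False, t: False}
  {t: True, l: False, m: False, h: False}
  {h: True, t: True, l: False, m: False}
  {m: True, h: False, l: False, t: False}
  {h: True, m: True, l: False, t: False}
  {t: True, m: True, h: False, l: False}
  {h: True, t: True, m: True, l: False}
  {l: True, t: False, m: False, h: False}
  {h: True, l: True, t: False, m: False}
  {t: True, l: True, h: False, m: False}
  {h: True, t: True, l: True, m: False}
  {m: True, l: True, t: False, h: False}
  {h: True, m: True, l: True, t: False}
  {t: True, m: True, l: True, h: False}


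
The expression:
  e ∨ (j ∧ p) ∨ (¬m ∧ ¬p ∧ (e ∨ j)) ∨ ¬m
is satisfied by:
  {e: True, j: True, p: True, m: False}
  {e: True, j: True, p: False, m: False}
  {e: True, p: True, j: False, m: False}
  {e: True, p: False, j: False, m: False}
  {j: True, p: True, e: False, m: False}
  {j: True, e: False, p: False, m: False}
  {j: False, p: True, e: False, m: False}
  {j: False, e: False, p: False, m: False}
  {e: True, m: True, j: True, p: True}
  {e: True, m: True, j: True, p: False}
  {e: True, m: True, p: True, j: False}
  {e: True, m: True, p: False, j: False}
  {m: True, j: True, p: True, e: False}


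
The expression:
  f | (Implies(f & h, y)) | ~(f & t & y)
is always true.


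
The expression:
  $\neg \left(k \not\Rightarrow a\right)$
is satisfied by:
  {a: True, k: False}
  {k: False, a: False}
  {k: True, a: True}


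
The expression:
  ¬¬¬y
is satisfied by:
  {y: False}


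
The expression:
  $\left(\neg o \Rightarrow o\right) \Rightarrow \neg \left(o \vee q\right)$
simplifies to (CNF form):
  $\neg o$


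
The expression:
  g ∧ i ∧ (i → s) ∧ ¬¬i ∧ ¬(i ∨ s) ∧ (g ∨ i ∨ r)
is never true.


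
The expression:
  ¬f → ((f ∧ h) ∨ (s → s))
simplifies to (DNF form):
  True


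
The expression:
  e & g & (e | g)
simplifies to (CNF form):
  e & g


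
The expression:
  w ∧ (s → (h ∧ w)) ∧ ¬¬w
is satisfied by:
  {w: True, h: True, s: False}
  {w: True, s: False, h: False}
  {w: True, h: True, s: True}


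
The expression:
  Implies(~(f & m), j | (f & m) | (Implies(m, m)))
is always true.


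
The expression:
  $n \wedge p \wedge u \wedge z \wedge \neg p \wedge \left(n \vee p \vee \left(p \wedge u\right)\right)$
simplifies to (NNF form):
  $\text{False}$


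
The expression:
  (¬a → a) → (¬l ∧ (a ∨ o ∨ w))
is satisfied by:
  {l: False, a: False}
  {a: True, l: False}
  {l: True, a: False}


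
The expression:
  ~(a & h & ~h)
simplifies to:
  True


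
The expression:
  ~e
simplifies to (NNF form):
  ~e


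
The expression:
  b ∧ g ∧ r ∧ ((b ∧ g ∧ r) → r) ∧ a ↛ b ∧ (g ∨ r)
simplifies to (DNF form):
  False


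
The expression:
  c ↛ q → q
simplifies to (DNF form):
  q ∨ ¬c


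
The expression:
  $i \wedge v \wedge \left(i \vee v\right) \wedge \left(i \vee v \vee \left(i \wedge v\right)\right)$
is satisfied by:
  {i: True, v: True}


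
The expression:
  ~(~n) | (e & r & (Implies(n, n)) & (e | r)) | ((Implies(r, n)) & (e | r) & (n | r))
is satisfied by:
  {n: True, e: True, r: True}
  {n: True, e: True, r: False}
  {n: True, r: True, e: False}
  {n: True, r: False, e: False}
  {e: True, r: True, n: False}


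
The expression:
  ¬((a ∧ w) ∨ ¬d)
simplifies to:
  d ∧ (¬a ∨ ¬w)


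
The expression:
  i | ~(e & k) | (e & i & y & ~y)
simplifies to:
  i | ~e | ~k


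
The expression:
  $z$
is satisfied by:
  {z: True}


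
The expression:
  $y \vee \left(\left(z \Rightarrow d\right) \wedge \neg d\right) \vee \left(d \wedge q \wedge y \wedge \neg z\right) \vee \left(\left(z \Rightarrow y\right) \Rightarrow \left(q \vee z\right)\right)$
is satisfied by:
  {y: True, q: True, z: True, d: False}
  {y: True, q: True, z: False, d: False}
  {y: True, z: True, q: False, d: False}
  {y: True, z: False, q: False, d: False}
  {q: True, z: True, y: False, d: False}
  {q: True, y: False, z: False, d: False}
  {q: False, z: True, y: False, d: False}
  {q: False, y: False, z: False, d: False}
  {y: True, d: True, q: True, z: True}
  {y: True, d: True, q: True, z: False}
  {y: True, d: True, z: True, q: False}
  {y: True, d: True, z: False, q: False}
  {d: True, q: True, z: True, y: False}
  {d: True, q: True, z: False, y: False}
  {d: True, z: True, q: False, y: False}


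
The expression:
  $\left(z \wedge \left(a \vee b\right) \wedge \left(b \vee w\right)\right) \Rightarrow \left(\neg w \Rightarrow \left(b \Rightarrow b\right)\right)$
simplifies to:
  $\text{True}$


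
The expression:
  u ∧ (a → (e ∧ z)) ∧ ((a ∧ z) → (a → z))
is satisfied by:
  {e: True, u: True, z: True, a: False}
  {e: True, u: True, z: False, a: False}
  {u: True, z: True, e: False, a: False}
  {u: True, e: False, z: False, a: False}
  {a: True, e: True, u: True, z: True}


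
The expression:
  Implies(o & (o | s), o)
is always true.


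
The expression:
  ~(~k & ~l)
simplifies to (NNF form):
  k | l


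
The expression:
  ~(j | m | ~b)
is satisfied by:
  {b: True, j: False, m: False}


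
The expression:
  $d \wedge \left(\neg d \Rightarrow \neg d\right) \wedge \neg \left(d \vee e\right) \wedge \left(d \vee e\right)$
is never true.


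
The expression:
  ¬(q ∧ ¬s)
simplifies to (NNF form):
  s ∨ ¬q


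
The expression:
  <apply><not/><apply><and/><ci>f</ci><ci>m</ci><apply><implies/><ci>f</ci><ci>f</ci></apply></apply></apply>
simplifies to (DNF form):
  <apply><or/><apply><not/><ci>f</ci></apply><apply><not/><ci>m</ci></apply></apply>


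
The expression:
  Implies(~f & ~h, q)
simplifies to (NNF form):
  f | h | q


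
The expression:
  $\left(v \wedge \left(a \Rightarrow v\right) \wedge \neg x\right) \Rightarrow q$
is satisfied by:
  {x: True, q: True, v: False}
  {x: True, v: False, q: False}
  {q: True, v: False, x: False}
  {q: False, v: False, x: False}
  {x: True, q: True, v: True}
  {x: True, v: True, q: False}
  {q: True, v: True, x: False}


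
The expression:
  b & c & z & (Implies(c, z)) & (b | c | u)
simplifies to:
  b & c & z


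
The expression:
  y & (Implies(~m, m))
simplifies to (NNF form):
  m & y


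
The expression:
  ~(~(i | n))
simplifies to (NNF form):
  i | n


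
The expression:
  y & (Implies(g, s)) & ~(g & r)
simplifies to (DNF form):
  (y & ~g) | (s & y & ~g) | (s & y & ~r) | (y & ~g & ~r)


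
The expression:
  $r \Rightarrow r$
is always true.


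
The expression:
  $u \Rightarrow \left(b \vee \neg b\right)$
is always true.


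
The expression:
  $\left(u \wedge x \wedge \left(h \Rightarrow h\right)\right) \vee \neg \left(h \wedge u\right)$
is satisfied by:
  {x: True, h: False, u: False}
  {h: False, u: False, x: False}
  {x: True, u: True, h: False}
  {u: True, h: False, x: False}
  {x: True, h: True, u: False}
  {h: True, x: False, u: False}
  {x: True, u: True, h: True}


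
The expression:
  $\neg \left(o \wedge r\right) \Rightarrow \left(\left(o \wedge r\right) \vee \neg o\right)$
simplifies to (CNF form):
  $r \vee \neg o$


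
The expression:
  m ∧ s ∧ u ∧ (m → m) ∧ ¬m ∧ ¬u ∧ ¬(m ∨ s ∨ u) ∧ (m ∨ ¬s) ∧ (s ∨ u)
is never true.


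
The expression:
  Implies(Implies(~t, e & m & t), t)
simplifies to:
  True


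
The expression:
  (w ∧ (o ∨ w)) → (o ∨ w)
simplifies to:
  True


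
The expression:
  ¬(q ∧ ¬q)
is always true.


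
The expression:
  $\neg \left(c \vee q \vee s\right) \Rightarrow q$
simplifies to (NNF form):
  $c \vee q \vee s$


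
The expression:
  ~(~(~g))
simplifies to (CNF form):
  ~g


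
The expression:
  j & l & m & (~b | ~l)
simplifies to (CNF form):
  j & l & m & ~b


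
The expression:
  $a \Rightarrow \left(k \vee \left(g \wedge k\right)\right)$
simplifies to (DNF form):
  $k \vee \neg a$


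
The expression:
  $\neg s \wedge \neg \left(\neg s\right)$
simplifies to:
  $\text{False}$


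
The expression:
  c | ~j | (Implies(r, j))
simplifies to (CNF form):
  True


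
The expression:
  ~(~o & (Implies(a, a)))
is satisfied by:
  {o: True}


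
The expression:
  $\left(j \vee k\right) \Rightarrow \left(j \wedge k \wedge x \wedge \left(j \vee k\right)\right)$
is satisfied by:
  {x: True, j: False, k: False}
  {j: False, k: False, x: False}
  {x: True, k: True, j: True}


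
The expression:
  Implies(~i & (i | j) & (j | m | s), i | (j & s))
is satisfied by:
  {i: True, s: True, j: False}
  {i: True, s: False, j: False}
  {s: True, i: False, j: False}
  {i: False, s: False, j: False}
  {i: True, j: True, s: True}
  {i: True, j: True, s: False}
  {j: True, s: True, i: False}


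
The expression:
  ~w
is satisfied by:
  {w: False}


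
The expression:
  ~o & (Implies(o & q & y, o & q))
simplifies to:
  ~o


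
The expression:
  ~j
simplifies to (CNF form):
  ~j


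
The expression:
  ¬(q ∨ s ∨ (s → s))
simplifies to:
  False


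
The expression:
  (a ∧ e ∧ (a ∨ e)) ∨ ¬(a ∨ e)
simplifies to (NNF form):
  (a ∧ e) ∨ (¬a ∧ ¬e)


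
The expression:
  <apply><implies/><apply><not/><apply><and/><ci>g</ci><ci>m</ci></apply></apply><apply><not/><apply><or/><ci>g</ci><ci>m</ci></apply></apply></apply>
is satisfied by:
  {m: False, g: False}
  {g: True, m: True}


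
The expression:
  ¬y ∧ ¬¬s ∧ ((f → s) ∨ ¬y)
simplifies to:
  s ∧ ¬y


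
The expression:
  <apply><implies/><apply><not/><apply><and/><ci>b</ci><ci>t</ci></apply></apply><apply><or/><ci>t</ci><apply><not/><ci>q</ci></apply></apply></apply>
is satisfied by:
  {t: True, q: False}
  {q: False, t: False}
  {q: True, t: True}


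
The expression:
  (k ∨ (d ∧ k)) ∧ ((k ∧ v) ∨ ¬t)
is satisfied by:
  {v: True, k: True, t: False}
  {k: True, t: False, v: False}
  {v: True, t: True, k: True}


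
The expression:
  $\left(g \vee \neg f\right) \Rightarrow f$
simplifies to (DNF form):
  $f$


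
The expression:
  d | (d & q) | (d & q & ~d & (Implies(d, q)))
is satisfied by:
  {d: True}


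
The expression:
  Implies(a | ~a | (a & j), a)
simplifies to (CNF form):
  a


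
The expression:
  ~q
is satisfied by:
  {q: False}


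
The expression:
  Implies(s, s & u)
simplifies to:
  u | ~s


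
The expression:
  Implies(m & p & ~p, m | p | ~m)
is always true.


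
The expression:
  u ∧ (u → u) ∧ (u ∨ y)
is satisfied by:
  {u: True}


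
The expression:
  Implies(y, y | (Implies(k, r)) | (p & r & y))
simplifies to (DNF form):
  True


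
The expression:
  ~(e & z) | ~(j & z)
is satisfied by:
  {e: False, z: False, j: False}
  {j: True, e: False, z: False}
  {z: True, e: False, j: False}
  {j: True, z: True, e: False}
  {e: True, j: False, z: False}
  {j: True, e: True, z: False}
  {z: True, e: True, j: False}


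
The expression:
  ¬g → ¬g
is always true.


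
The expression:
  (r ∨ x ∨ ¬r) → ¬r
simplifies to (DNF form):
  ¬r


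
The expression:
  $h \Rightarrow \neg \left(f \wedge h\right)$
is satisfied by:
  {h: False, f: False}
  {f: True, h: False}
  {h: True, f: False}


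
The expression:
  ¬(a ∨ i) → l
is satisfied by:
  {i: True, a: True, l: True}
  {i: True, a: True, l: False}
  {i: True, l: True, a: False}
  {i: True, l: False, a: False}
  {a: True, l: True, i: False}
  {a: True, l: False, i: False}
  {l: True, a: False, i: False}


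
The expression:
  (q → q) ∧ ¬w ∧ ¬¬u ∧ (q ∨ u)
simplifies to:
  u ∧ ¬w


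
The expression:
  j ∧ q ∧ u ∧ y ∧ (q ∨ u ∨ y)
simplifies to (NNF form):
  j ∧ q ∧ u ∧ y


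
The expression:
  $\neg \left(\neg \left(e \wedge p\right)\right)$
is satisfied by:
  {p: True, e: True}


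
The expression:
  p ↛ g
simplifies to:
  p ∧ ¬g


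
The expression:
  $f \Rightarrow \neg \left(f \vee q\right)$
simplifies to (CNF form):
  $\neg f$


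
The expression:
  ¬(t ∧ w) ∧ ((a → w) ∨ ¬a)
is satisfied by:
  {t: False, w: False, a: False}
  {w: True, t: False, a: False}
  {a: True, w: True, t: False}
  {t: True, a: False, w: False}


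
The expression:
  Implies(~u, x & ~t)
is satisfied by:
  {x: True, u: True, t: False}
  {u: True, t: False, x: False}
  {x: True, u: True, t: True}
  {u: True, t: True, x: False}
  {x: True, t: False, u: False}


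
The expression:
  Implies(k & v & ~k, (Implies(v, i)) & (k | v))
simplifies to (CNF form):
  True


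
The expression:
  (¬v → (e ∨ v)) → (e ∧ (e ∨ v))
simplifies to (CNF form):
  e ∨ ¬v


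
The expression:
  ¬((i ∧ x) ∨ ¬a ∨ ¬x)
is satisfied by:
  {a: True, x: True, i: False}


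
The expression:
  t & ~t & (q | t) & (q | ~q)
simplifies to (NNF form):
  False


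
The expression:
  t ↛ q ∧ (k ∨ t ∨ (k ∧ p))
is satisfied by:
  {t: True, q: False}


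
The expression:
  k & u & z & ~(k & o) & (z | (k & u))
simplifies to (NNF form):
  k & u & z & ~o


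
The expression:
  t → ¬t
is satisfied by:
  {t: False}


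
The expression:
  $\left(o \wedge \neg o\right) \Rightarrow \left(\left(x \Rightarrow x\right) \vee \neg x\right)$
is always true.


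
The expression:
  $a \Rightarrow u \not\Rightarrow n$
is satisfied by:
  {u: True, n: False, a: False}
  {n: False, a: False, u: False}
  {u: True, n: True, a: False}
  {n: True, u: False, a: False}
  {a: True, u: True, n: False}


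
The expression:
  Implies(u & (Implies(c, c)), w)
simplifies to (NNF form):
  w | ~u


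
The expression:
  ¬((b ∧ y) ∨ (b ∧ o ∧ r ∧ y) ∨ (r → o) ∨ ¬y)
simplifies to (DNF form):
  r ∧ y ∧ ¬b ∧ ¬o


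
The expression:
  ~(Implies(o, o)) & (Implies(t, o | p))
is never true.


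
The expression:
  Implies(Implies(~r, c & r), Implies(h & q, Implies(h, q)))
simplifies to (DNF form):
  True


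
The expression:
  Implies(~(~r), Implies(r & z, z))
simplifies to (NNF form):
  True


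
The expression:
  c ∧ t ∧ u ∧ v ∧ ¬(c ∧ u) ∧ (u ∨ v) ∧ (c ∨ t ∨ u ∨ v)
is never true.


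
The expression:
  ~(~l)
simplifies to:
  l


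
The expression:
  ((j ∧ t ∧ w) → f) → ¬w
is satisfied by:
  {t: True, j: True, f: False, w: False}
  {t: True, j: False, f: False, w: False}
  {j: True, t: False, f: False, w: False}
  {t: False, j: False, f: False, w: False}
  {t: True, f: True, j: True, w: False}
  {t: True, f: True, j: False, w: False}
  {f: True, j: True, t: False, w: False}
  {f: True, t: False, j: False, w: False}
  {t: True, w: True, f: False, j: True}


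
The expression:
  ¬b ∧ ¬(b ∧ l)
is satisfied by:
  {b: False}


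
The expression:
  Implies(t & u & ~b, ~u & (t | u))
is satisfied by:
  {b: True, u: False, t: False}
  {u: False, t: False, b: False}
  {b: True, t: True, u: False}
  {t: True, u: False, b: False}
  {b: True, u: True, t: False}
  {u: True, b: False, t: False}
  {b: True, t: True, u: True}


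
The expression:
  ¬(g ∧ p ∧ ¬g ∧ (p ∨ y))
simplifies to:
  True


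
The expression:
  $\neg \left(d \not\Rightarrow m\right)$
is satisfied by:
  {m: True, d: False}
  {d: False, m: False}
  {d: True, m: True}


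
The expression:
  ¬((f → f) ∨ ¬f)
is never true.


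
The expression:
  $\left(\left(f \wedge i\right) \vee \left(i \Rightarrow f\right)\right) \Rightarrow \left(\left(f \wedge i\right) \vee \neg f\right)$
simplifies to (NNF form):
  $i \vee \neg f$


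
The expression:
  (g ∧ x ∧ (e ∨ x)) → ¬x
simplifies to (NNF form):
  ¬g ∨ ¬x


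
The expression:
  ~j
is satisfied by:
  {j: False}


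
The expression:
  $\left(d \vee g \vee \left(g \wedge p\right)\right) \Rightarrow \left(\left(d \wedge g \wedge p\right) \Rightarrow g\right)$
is always true.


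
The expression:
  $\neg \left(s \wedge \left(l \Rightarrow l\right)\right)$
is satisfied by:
  {s: False}


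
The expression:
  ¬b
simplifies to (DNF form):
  ¬b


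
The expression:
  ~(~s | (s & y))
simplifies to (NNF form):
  s & ~y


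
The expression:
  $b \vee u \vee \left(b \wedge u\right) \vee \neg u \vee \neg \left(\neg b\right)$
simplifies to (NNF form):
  $\text{True}$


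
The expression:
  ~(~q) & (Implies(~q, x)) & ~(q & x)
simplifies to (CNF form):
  q & ~x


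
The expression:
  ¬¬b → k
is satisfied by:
  {k: True, b: False}
  {b: False, k: False}
  {b: True, k: True}


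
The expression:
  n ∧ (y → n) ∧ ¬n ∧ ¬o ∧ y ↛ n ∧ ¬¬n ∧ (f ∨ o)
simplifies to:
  False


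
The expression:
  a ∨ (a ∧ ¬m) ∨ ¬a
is always true.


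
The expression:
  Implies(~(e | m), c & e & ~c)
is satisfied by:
  {m: True, e: True}
  {m: True, e: False}
  {e: True, m: False}


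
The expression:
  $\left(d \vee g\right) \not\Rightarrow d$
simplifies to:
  $g \wedge \neg d$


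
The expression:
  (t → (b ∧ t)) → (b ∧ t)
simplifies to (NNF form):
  t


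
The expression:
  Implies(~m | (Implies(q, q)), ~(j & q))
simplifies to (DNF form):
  ~j | ~q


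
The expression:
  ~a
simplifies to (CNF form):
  ~a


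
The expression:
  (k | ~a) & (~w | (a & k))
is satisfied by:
  {k: True, w: False, a: False}
  {k: False, w: False, a: False}
  {a: True, k: True, w: False}
  {a: True, w: True, k: True}


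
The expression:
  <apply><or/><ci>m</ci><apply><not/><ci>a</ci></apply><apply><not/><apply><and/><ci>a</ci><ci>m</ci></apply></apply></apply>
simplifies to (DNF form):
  <true/>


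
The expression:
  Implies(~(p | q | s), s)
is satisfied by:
  {p: True, q: True, s: True}
  {p: True, q: True, s: False}
  {p: True, s: True, q: False}
  {p: True, s: False, q: False}
  {q: True, s: True, p: False}
  {q: True, s: False, p: False}
  {s: True, q: False, p: False}


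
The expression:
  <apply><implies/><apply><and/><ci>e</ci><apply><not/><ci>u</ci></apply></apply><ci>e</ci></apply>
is always true.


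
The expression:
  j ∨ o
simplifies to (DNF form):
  j ∨ o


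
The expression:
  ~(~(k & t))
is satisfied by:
  {t: True, k: True}


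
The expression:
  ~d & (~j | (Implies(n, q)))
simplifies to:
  ~d & (q | ~j | ~n)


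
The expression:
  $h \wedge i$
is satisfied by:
  {h: True, i: True}


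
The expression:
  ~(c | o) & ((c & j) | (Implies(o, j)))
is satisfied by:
  {o: False, c: False}


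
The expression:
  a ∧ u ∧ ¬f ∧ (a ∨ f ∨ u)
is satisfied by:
  {a: True, u: True, f: False}


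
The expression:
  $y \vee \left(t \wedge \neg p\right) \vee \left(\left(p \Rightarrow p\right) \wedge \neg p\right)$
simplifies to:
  $y \vee \neg p$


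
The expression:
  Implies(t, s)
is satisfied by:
  {s: True, t: False}
  {t: False, s: False}
  {t: True, s: True}


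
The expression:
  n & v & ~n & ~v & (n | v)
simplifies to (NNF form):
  False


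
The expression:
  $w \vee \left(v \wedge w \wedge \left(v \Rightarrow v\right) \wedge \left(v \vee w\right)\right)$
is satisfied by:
  {w: True}


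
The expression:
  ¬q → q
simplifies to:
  q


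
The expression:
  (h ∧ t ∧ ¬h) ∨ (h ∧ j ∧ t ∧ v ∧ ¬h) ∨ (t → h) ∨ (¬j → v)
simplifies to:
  h ∨ j ∨ v ∨ ¬t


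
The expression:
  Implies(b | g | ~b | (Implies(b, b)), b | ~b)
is always true.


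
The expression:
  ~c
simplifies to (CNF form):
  ~c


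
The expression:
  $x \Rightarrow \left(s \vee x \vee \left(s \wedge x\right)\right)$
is always true.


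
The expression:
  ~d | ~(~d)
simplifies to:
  True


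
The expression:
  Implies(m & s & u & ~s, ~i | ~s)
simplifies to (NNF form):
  True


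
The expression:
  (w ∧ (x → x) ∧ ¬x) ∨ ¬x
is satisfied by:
  {x: False}


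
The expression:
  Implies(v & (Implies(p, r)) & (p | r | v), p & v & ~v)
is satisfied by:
  {p: True, r: False, v: False}
  {r: False, v: False, p: False}
  {p: True, r: True, v: False}
  {r: True, p: False, v: False}
  {v: True, p: True, r: False}


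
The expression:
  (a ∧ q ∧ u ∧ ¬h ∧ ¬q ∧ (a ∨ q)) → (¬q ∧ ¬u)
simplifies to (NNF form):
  True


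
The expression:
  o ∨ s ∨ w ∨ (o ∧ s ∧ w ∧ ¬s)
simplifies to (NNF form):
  o ∨ s ∨ w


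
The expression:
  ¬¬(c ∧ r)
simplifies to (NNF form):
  c ∧ r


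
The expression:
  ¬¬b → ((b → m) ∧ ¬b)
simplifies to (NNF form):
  ¬b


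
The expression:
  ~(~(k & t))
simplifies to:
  k & t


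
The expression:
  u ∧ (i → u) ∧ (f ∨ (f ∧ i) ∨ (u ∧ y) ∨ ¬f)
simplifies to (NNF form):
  u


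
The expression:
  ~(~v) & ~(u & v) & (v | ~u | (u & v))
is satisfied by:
  {v: True, u: False}


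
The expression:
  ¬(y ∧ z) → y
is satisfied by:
  {y: True}


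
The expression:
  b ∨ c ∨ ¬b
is always true.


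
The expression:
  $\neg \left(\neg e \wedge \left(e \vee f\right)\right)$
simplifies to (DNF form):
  $e \vee \neg f$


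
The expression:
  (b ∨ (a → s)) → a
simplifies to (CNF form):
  a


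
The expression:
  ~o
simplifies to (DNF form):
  ~o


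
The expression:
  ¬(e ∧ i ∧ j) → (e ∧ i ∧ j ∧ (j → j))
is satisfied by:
  {i: True, j: True, e: True}


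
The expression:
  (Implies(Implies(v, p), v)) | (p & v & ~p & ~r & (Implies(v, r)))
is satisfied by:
  {v: True}


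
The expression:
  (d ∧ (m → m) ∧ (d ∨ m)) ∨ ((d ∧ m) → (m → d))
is always true.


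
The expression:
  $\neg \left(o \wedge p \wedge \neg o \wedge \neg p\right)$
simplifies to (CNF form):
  $\text{True}$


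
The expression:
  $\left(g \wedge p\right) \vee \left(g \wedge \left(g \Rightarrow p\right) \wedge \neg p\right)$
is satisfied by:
  {p: True, g: True}


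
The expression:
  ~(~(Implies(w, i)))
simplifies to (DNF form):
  i | ~w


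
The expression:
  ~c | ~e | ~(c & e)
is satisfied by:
  {c: False, e: False}
  {e: True, c: False}
  {c: True, e: False}


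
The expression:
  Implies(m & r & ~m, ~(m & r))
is always true.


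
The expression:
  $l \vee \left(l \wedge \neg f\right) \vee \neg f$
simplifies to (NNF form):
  $l \vee \neg f$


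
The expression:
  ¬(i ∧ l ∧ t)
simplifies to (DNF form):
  ¬i ∨ ¬l ∨ ¬t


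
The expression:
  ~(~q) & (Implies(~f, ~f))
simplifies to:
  q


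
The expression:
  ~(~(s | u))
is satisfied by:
  {u: True, s: True}
  {u: True, s: False}
  {s: True, u: False}


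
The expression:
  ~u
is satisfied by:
  {u: False}


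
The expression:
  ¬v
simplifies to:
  ¬v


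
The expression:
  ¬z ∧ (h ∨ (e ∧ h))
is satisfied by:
  {h: True, z: False}


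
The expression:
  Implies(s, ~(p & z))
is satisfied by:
  {s: False, z: False, p: False}
  {p: True, s: False, z: False}
  {z: True, s: False, p: False}
  {p: True, z: True, s: False}
  {s: True, p: False, z: False}
  {p: True, s: True, z: False}
  {z: True, s: True, p: False}


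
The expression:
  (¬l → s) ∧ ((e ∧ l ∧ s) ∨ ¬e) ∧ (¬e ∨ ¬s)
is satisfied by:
  {l: True, s: True, e: False}
  {l: True, e: False, s: False}
  {s: True, e: False, l: False}


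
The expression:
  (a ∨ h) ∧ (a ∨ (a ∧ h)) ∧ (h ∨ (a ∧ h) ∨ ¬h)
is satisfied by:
  {a: True}


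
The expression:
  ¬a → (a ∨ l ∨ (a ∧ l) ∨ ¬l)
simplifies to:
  True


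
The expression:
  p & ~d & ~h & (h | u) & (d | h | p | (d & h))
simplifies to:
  p & u & ~d & ~h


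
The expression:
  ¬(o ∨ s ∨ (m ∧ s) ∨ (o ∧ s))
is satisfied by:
  {o: False, s: False}


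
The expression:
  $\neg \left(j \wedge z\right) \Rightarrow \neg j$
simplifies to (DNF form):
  $z \vee \neg j$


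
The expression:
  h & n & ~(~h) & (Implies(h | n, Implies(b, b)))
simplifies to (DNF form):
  h & n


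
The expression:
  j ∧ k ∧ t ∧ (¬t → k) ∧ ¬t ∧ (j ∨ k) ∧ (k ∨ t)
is never true.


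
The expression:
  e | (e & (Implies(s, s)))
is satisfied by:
  {e: True}


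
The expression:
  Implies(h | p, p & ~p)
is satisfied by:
  {p: False, h: False}


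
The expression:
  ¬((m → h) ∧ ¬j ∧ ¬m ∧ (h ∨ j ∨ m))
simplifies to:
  j ∨ m ∨ ¬h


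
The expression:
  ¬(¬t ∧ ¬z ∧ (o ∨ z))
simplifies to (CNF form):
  t ∨ z ∨ ¬o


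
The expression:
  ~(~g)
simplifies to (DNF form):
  g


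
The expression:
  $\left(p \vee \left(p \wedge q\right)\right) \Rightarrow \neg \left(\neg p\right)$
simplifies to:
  $\text{True}$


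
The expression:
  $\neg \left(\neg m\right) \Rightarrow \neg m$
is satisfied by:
  {m: False}


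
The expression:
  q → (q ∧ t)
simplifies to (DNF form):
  t ∨ ¬q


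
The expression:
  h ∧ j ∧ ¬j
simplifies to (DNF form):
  False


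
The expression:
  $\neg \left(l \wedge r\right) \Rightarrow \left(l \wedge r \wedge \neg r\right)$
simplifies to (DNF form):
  $l \wedge r$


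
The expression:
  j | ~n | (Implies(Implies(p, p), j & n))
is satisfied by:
  {j: True, n: False}
  {n: False, j: False}
  {n: True, j: True}


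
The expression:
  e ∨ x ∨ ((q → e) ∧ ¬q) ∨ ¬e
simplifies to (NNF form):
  True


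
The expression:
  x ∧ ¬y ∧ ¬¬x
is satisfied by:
  {x: True, y: False}


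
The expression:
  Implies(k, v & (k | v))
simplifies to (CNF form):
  v | ~k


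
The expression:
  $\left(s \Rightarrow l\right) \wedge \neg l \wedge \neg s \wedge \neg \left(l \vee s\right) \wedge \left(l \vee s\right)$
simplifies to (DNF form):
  $\text{False}$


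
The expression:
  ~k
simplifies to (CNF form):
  ~k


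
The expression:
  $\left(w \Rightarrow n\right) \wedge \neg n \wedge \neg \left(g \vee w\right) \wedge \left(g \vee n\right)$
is never true.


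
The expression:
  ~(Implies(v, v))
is never true.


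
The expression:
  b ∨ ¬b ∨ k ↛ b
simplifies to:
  True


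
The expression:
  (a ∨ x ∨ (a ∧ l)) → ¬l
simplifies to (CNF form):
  (¬a ∨ ¬l) ∧ (¬l ∨ ¬x)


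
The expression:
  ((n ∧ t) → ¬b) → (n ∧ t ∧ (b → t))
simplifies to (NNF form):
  n ∧ t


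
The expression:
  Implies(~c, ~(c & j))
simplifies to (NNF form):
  True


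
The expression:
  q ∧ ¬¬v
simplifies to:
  q ∧ v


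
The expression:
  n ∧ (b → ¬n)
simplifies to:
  n ∧ ¬b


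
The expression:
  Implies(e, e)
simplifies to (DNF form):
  True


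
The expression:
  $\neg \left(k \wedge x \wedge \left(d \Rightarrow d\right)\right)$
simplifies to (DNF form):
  $\neg k \vee \neg x$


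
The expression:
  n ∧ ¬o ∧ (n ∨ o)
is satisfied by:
  {n: True, o: False}


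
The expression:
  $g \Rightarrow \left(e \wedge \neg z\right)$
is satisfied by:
  {e: True, z: False, g: False}
  {z: False, g: False, e: False}
  {e: True, z: True, g: False}
  {z: True, e: False, g: False}
  {g: True, e: True, z: False}


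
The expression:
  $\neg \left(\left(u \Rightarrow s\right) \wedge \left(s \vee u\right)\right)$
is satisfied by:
  {s: False}


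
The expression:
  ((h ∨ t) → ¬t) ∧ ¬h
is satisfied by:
  {h: False, t: False}


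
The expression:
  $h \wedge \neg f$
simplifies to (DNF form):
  $h \wedge \neg f$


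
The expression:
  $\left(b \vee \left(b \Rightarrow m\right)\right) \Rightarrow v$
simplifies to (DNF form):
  $v$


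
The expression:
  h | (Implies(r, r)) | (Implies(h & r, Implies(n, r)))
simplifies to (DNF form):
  True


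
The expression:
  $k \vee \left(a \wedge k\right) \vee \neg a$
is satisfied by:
  {k: True, a: False}
  {a: False, k: False}
  {a: True, k: True}


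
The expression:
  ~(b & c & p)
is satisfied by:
  {p: False, c: False, b: False}
  {b: True, p: False, c: False}
  {c: True, p: False, b: False}
  {b: True, c: True, p: False}
  {p: True, b: False, c: False}
  {b: True, p: True, c: False}
  {c: True, p: True, b: False}


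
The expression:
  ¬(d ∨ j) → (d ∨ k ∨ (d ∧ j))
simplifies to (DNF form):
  d ∨ j ∨ k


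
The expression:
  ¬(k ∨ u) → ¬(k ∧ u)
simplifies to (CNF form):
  True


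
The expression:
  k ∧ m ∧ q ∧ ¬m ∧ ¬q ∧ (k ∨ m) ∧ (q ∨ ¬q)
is never true.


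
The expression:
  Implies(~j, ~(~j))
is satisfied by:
  {j: True}


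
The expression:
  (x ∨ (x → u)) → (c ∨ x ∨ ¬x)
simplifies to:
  True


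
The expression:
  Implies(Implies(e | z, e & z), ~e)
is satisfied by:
  {e: False, z: False}
  {z: True, e: False}
  {e: True, z: False}


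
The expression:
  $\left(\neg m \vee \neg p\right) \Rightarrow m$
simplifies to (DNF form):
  $m$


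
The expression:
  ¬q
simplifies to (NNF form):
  ¬q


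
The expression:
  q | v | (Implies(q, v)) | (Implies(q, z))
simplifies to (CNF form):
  True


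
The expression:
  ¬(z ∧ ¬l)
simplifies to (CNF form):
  l ∨ ¬z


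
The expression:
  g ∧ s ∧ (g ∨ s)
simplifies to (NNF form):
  g ∧ s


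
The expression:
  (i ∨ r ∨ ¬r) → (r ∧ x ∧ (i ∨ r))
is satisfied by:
  {r: True, x: True}


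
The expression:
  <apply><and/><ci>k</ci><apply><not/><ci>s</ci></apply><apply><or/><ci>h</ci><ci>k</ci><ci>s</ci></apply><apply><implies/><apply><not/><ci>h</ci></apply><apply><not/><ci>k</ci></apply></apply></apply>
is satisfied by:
  {h: True, k: True, s: False}


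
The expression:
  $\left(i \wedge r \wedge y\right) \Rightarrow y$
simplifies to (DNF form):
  $\text{True}$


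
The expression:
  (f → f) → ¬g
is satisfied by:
  {g: False}


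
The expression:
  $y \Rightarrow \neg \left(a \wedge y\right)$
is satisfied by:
  {y: False, a: False}
  {a: True, y: False}
  {y: True, a: False}


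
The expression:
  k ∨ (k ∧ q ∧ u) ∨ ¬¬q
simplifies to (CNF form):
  k ∨ q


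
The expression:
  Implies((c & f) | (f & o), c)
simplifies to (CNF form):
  c | ~f | ~o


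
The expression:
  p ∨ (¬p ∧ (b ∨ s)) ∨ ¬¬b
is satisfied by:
  {b: True, p: True, s: True}
  {b: True, p: True, s: False}
  {b: True, s: True, p: False}
  {b: True, s: False, p: False}
  {p: True, s: True, b: False}
  {p: True, s: False, b: False}
  {s: True, p: False, b: False}


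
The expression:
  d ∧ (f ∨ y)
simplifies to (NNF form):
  d ∧ (f ∨ y)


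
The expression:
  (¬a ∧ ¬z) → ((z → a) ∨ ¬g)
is always true.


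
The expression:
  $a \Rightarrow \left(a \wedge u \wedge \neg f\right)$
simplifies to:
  $\left(u \wedge \neg f\right) \vee \neg a$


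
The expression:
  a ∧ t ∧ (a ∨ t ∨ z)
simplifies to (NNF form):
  a ∧ t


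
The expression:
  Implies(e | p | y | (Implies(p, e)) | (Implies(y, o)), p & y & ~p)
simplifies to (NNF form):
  False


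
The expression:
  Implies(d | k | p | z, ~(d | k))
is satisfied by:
  {d: False, k: False}


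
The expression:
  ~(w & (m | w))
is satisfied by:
  {w: False}


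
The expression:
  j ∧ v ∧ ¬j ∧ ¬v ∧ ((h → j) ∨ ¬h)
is never true.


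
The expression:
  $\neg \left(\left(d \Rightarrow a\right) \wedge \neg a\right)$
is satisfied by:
  {a: True, d: True}
  {a: True, d: False}
  {d: True, a: False}


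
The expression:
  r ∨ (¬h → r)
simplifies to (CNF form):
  h ∨ r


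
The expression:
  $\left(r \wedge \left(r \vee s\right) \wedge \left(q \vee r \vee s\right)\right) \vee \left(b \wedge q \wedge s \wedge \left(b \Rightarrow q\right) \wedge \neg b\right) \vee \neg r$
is always true.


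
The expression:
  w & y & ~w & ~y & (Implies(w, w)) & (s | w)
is never true.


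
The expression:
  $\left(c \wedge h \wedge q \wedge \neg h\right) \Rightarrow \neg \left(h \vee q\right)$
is always true.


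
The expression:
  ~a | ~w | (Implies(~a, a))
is always true.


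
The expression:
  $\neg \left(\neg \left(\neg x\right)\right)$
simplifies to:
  $\neg x$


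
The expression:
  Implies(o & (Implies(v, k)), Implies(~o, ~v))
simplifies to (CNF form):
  True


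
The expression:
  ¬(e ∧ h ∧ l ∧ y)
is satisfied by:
  {l: False, e: False, y: False, h: False}
  {h: True, l: False, e: False, y: False}
  {y: True, l: False, e: False, h: False}
  {h: True, y: True, l: False, e: False}
  {e: True, h: False, l: False, y: False}
  {h: True, e: True, l: False, y: False}
  {y: True, e: True, h: False, l: False}
  {h: True, y: True, e: True, l: False}
  {l: True, y: False, e: False, h: False}
  {h: True, l: True, y: False, e: False}
  {y: True, l: True, h: False, e: False}
  {h: True, y: True, l: True, e: False}
  {e: True, l: True, y: False, h: False}
  {h: True, e: True, l: True, y: False}
  {y: True, e: True, l: True, h: False}


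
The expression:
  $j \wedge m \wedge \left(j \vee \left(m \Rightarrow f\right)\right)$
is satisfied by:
  {m: True, j: True}


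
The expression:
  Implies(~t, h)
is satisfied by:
  {t: True, h: True}
  {t: True, h: False}
  {h: True, t: False}


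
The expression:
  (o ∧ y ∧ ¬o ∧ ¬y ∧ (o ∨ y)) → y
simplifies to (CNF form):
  True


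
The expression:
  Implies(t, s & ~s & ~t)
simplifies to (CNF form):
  ~t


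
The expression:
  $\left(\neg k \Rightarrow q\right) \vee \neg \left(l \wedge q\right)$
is always true.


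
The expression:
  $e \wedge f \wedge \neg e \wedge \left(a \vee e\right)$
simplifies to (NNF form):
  $\text{False}$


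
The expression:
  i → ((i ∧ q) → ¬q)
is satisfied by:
  {q: False, i: False}
  {i: True, q: False}
  {q: True, i: False}


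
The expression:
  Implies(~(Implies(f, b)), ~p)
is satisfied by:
  {b: True, p: False, f: False}
  {p: False, f: False, b: False}
  {f: True, b: True, p: False}
  {f: True, p: False, b: False}
  {b: True, p: True, f: False}
  {p: True, b: False, f: False}
  {f: True, p: True, b: True}


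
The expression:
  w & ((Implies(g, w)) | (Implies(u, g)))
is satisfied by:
  {w: True}


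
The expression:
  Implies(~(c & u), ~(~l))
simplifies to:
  l | (c & u)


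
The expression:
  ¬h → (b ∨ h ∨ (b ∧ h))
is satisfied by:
  {b: True, h: True}
  {b: True, h: False}
  {h: True, b: False}


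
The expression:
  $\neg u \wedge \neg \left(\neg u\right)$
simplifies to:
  $\text{False}$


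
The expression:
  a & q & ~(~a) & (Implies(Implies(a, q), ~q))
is never true.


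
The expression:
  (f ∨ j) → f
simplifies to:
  f ∨ ¬j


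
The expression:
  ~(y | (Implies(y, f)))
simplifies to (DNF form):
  False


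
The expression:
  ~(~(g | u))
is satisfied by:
  {g: True, u: True}
  {g: True, u: False}
  {u: True, g: False}


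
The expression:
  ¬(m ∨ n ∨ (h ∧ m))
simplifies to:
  ¬m ∧ ¬n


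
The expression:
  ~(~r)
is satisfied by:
  {r: True}


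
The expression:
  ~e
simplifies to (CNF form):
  ~e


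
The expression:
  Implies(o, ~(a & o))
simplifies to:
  ~a | ~o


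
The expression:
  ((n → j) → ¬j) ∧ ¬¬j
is never true.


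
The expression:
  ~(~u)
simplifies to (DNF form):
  u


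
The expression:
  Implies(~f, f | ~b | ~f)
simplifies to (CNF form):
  True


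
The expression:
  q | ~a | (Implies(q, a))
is always true.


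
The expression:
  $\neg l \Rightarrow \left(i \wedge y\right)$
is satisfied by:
  {y: True, l: True, i: True}
  {y: True, l: True, i: False}
  {l: True, i: True, y: False}
  {l: True, i: False, y: False}
  {y: True, i: True, l: False}


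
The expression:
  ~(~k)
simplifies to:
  k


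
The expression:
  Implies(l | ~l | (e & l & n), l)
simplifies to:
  l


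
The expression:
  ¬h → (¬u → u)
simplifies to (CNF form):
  h ∨ u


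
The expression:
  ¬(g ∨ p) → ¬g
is always true.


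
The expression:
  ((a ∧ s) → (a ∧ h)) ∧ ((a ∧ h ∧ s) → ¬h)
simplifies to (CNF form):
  ¬a ∨ ¬s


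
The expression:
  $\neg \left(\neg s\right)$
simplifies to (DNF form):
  $s$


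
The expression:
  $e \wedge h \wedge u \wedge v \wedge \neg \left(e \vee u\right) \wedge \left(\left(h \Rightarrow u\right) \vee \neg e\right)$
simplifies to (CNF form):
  $\text{False}$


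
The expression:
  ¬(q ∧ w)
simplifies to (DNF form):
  ¬q ∨ ¬w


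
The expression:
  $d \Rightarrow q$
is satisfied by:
  {q: True, d: False}
  {d: False, q: False}
  {d: True, q: True}


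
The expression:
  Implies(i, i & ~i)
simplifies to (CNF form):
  ~i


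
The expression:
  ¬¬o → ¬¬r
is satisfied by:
  {r: True, o: False}
  {o: False, r: False}
  {o: True, r: True}


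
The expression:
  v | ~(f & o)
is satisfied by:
  {v: True, o: False, f: False}
  {o: False, f: False, v: False}
  {f: True, v: True, o: False}
  {f: True, o: False, v: False}
  {v: True, o: True, f: False}
  {o: True, v: False, f: False}
  {f: True, o: True, v: True}


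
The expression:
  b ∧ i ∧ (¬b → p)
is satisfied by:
  {i: True, b: True}
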